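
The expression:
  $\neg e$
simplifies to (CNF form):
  $\neg e$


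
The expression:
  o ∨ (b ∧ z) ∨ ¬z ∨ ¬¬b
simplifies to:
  b ∨ o ∨ ¬z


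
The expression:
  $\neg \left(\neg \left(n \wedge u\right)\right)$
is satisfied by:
  {u: True, n: True}


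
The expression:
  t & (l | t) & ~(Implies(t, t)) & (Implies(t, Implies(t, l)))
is never true.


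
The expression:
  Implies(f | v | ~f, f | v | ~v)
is always true.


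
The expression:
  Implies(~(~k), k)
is always true.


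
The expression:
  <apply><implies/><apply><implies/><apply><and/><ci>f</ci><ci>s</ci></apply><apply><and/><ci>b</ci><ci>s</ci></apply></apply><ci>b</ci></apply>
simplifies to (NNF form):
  <apply><or/><ci>b</ci><apply><and/><ci>f</ci><ci>s</ci></apply></apply>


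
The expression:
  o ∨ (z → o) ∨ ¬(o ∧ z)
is always true.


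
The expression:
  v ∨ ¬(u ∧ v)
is always true.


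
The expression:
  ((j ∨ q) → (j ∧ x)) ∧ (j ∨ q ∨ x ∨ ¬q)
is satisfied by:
  {x: True, q: False, j: False}
  {q: False, j: False, x: False}
  {j: True, x: True, q: False}
  {j: True, x: True, q: True}


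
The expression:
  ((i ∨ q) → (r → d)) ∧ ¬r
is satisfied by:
  {r: False}


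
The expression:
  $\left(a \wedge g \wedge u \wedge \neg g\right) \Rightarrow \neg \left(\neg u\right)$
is always true.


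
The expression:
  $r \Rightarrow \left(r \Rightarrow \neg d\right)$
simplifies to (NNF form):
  $\neg d \vee \neg r$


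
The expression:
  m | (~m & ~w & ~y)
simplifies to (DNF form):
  m | (~w & ~y)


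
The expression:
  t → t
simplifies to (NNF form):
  True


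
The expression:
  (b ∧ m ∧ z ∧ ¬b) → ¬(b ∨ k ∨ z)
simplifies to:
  True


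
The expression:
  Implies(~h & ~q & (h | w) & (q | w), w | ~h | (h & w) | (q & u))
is always true.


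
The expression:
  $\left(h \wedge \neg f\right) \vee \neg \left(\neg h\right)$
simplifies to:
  $h$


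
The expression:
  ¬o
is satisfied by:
  {o: False}


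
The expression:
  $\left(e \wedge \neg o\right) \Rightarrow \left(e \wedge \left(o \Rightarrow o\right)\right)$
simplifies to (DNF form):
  $\text{True}$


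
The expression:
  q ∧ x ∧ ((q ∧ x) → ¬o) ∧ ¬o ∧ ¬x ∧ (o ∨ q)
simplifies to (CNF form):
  False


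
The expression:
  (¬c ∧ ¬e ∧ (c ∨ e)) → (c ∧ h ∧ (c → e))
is always true.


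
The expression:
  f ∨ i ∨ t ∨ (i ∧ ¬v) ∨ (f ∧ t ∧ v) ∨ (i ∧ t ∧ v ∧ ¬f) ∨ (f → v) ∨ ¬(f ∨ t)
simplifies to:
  True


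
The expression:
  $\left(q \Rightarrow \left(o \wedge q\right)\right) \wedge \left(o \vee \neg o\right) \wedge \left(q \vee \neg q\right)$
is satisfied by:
  {o: True, q: False}
  {q: False, o: False}
  {q: True, o: True}


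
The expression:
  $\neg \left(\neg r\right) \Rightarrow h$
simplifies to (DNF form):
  $h \vee \neg r$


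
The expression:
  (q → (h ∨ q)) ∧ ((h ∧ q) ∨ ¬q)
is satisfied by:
  {h: True, q: False}
  {q: False, h: False}
  {q: True, h: True}


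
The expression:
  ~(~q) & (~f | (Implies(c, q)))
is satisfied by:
  {q: True}


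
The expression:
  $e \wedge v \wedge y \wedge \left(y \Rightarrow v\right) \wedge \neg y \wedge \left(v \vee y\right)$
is never true.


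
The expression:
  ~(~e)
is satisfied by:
  {e: True}


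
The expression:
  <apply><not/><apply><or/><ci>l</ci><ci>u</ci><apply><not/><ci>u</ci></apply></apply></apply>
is never true.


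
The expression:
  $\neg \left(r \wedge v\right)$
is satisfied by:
  {v: False, r: False}
  {r: True, v: False}
  {v: True, r: False}


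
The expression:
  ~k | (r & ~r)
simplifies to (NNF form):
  ~k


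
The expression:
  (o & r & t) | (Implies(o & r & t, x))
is always true.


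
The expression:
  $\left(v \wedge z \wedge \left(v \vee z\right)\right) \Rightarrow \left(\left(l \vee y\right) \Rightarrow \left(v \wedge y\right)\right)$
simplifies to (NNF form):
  $y \vee \neg l \vee \neg v \vee \neg z$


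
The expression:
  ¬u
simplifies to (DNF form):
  ¬u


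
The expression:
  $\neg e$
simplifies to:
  $\neg e$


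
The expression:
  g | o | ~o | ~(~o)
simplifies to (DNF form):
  True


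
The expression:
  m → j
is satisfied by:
  {j: True, m: False}
  {m: False, j: False}
  {m: True, j: True}


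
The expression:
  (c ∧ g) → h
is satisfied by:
  {h: True, g: False, c: False}
  {g: False, c: False, h: False}
  {h: True, c: True, g: False}
  {c: True, g: False, h: False}
  {h: True, g: True, c: False}
  {g: True, h: False, c: False}
  {h: True, c: True, g: True}


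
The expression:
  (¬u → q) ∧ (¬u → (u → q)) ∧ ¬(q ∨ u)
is never true.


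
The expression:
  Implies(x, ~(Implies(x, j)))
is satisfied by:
  {x: False, j: False}
  {j: True, x: False}
  {x: True, j: False}


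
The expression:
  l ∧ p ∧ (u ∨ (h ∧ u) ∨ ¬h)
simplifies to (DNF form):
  (l ∧ p ∧ u) ∨ (l ∧ p ∧ ¬h)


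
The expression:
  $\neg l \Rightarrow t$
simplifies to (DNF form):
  $l \vee t$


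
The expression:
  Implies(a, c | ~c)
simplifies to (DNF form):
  True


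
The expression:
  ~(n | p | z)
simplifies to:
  ~n & ~p & ~z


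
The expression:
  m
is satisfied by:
  {m: True}


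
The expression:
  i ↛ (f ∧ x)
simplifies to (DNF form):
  (i ∧ ¬f) ∨ (i ∧ ¬x)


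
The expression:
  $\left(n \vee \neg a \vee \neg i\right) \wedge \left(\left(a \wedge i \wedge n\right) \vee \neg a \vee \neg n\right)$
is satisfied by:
  {a: False, i: False, n: False}
  {n: True, a: False, i: False}
  {i: True, a: False, n: False}
  {n: True, i: True, a: False}
  {a: True, n: False, i: False}
  {n: True, i: True, a: True}


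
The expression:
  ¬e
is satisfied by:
  {e: False}


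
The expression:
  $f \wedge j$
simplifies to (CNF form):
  $f \wedge j$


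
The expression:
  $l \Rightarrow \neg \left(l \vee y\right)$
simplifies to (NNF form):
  $\neg l$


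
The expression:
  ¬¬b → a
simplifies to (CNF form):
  a ∨ ¬b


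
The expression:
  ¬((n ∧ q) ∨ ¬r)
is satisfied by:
  {r: True, q: False, n: False}
  {r: True, n: True, q: False}
  {r: True, q: True, n: False}


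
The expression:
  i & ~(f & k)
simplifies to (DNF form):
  (i & ~f) | (i & ~k)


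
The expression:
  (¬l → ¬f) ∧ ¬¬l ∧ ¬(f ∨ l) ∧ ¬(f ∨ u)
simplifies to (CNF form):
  False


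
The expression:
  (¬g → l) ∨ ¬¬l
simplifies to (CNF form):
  g ∨ l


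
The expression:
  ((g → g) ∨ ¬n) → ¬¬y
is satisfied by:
  {y: True}


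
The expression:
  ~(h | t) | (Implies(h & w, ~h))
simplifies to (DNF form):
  ~h | ~w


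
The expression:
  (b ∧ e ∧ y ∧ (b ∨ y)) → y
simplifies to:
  True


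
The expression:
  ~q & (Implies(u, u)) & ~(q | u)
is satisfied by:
  {q: False, u: False}


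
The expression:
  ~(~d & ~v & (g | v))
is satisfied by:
  {d: True, v: True, g: False}
  {d: True, g: False, v: False}
  {v: True, g: False, d: False}
  {v: False, g: False, d: False}
  {d: True, v: True, g: True}
  {d: True, g: True, v: False}
  {v: True, g: True, d: False}


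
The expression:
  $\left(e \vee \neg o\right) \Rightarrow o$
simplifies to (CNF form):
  $o$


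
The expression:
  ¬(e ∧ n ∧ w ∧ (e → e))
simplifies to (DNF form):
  ¬e ∨ ¬n ∨ ¬w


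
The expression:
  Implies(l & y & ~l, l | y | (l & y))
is always true.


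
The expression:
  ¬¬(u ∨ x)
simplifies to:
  u ∨ x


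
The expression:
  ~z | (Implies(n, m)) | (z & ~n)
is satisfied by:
  {m: True, z: False, n: False}
  {m: False, z: False, n: False}
  {n: True, m: True, z: False}
  {n: True, m: False, z: False}
  {z: True, m: True, n: False}
  {z: True, m: False, n: False}
  {z: True, n: True, m: True}


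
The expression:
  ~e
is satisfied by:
  {e: False}


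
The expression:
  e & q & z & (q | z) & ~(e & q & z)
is never true.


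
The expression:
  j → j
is always true.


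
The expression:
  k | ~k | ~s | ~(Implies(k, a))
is always true.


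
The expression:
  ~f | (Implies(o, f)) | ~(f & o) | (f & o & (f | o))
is always true.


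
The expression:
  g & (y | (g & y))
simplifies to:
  g & y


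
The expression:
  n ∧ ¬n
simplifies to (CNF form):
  False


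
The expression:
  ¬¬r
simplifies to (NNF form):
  r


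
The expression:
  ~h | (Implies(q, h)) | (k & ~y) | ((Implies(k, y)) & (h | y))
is always true.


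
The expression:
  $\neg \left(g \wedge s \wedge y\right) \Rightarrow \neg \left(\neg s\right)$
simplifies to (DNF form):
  $s$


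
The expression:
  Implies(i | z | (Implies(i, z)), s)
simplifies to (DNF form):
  s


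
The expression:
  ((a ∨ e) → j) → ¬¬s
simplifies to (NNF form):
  s ∨ (a ∧ ¬j) ∨ (e ∧ ¬j)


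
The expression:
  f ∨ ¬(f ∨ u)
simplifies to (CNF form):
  f ∨ ¬u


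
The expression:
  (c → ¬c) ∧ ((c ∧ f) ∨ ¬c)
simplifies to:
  ¬c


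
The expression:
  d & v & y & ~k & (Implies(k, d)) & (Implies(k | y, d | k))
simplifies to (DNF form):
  d & v & y & ~k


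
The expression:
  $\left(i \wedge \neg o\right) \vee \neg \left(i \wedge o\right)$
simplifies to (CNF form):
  $\neg i \vee \neg o$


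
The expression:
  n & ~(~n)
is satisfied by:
  {n: True}


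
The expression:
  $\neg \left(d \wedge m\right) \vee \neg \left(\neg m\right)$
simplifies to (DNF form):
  $\text{True}$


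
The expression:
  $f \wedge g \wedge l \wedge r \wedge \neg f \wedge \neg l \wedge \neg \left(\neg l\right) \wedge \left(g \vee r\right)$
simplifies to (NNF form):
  $\text{False}$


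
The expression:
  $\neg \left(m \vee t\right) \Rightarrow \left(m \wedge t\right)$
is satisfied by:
  {t: True, m: True}
  {t: True, m: False}
  {m: True, t: False}


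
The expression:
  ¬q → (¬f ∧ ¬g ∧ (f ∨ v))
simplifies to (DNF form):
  q ∨ (v ∧ ¬f ∧ ¬g)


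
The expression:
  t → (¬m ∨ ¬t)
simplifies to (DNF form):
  ¬m ∨ ¬t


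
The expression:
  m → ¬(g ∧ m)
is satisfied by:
  {g: False, m: False}
  {m: True, g: False}
  {g: True, m: False}


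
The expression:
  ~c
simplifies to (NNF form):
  ~c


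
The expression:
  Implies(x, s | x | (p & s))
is always true.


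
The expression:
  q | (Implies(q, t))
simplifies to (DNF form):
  True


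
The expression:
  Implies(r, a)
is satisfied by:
  {a: True, r: False}
  {r: False, a: False}
  {r: True, a: True}


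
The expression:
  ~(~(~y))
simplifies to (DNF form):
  ~y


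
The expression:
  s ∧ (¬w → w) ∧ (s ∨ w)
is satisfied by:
  {w: True, s: True}


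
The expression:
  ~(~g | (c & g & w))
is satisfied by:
  {g: True, w: False, c: False}
  {c: True, g: True, w: False}
  {w: True, g: True, c: False}


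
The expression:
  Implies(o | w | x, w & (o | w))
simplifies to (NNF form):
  w | (~o & ~x)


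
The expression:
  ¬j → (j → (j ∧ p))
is always true.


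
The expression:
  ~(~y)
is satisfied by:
  {y: True}


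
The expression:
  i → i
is always true.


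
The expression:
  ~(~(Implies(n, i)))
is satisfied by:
  {i: True, n: False}
  {n: False, i: False}
  {n: True, i: True}


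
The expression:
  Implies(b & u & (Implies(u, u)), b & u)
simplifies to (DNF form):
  True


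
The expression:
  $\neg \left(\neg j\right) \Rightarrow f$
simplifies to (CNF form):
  $f \vee \neg j$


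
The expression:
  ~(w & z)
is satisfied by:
  {w: False, z: False}
  {z: True, w: False}
  {w: True, z: False}


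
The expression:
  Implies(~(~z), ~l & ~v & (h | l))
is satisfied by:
  {h: True, l: False, v: False, z: False}
  {h: False, l: False, v: False, z: False}
  {h: True, v: True, l: False, z: False}
  {v: True, h: False, l: False, z: False}
  {h: True, l: True, v: False, z: False}
  {l: True, h: False, v: False, z: False}
  {h: True, v: True, l: True, z: False}
  {v: True, l: True, h: False, z: False}
  {z: True, h: True, l: False, v: False}


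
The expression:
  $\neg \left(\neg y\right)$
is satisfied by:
  {y: True}


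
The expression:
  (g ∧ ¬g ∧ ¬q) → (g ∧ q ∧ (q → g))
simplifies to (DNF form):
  True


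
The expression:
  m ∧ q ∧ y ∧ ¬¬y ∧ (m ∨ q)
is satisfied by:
  {m: True, y: True, q: True}


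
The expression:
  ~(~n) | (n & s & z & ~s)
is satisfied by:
  {n: True}


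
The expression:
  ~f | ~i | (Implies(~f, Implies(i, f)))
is always true.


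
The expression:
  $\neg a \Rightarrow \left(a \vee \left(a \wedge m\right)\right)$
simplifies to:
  $a$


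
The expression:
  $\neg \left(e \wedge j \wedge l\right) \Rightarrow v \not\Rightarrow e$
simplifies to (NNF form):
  $\left(e \vee v\right) \wedge \left(j \vee \neg e\right) \wedge \left(l \vee \neg e\right)$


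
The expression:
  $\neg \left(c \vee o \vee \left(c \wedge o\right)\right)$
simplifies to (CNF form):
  $\neg c \wedge \neg o$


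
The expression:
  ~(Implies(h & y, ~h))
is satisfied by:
  {h: True, y: True}


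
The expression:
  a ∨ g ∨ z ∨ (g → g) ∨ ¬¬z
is always true.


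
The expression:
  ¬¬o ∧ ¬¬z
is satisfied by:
  {z: True, o: True}


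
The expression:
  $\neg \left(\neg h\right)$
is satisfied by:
  {h: True}


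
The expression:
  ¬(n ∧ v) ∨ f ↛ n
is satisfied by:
  {v: False, n: False}
  {n: True, v: False}
  {v: True, n: False}


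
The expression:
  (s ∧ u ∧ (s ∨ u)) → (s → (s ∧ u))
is always true.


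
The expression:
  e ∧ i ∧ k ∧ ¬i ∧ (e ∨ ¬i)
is never true.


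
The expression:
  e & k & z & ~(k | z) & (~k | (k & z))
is never true.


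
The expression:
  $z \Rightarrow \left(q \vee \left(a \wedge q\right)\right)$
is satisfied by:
  {q: True, z: False}
  {z: False, q: False}
  {z: True, q: True}


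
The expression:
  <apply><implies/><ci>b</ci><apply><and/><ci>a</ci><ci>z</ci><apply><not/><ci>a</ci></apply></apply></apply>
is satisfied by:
  {b: False}


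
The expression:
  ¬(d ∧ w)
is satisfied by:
  {w: False, d: False}
  {d: True, w: False}
  {w: True, d: False}


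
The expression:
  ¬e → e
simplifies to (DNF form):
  e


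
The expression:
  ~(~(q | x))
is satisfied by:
  {x: True, q: True}
  {x: True, q: False}
  {q: True, x: False}


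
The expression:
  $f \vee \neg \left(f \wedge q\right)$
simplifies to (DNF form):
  $\text{True}$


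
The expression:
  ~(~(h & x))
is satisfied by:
  {h: True, x: True}


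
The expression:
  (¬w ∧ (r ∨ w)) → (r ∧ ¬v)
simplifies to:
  w ∨ ¬r ∨ ¬v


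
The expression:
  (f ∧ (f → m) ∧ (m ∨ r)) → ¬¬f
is always true.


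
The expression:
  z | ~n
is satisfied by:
  {z: True, n: False}
  {n: False, z: False}
  {n: True, z: True}


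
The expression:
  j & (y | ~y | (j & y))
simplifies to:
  j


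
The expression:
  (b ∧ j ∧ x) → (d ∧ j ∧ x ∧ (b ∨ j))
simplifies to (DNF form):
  d ∨ ¬b ∨ ¬j ∨ ¬x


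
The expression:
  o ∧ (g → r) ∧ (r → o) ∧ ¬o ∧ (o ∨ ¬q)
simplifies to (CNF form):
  False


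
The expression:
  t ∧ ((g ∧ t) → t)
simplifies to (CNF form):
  t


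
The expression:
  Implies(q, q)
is always true.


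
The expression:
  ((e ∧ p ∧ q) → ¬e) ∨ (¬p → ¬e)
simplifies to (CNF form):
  True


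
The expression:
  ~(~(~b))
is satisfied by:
  {b: False}


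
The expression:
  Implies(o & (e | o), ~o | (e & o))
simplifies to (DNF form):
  e | ~o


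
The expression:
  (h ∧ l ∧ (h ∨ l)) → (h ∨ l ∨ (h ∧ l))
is always true.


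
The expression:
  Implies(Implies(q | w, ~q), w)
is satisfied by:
  {q: True, w: True}
  {q: True, w: False}
  {w: True, q: False}


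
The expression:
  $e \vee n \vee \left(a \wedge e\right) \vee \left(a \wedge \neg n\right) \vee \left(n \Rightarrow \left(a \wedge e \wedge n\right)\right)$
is always true.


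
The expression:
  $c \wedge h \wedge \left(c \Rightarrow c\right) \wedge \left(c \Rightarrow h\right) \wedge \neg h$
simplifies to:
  $\text{False}$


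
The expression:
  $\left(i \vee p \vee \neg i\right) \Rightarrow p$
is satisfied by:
  {p: True}


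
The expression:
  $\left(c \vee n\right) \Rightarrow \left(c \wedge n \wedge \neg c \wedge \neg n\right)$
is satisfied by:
  {n: False, c: False}


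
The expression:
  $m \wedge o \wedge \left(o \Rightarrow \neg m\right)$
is never true.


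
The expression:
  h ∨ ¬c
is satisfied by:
  {h: True, c: False}
  {c: False, h: False}
  {c: True, h: True}


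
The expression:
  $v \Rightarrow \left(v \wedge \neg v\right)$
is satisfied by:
  {v: False}


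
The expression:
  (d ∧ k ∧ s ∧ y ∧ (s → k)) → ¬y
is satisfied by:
  {s: False, k: False, d: False, y: False}
  {y: True, s: False, k: False, d: False}
  {d: True, s: False, k: False, y: False}
  {y: True, d: True, s: False, k: False}
  {k: True, y: False, s: False, d: False}
  {y: True, k: True, s: False, d: False}
  {d: True, k: True, y: False, s: False}
  {y: True, d: True, k: True, s: False}
  {s: True, d: False, k: False, y: False}
  {y: True, s: True, d: False, k: False}
  {d: True, s: True, y: False, k: False}
  {y: True, d: True, s: True, k: False}
  {k: True, s: True, d: False, y: False}
  {y: True, k: True, s: True, d: False}
  {d: True, k: True, s: True, y: False}


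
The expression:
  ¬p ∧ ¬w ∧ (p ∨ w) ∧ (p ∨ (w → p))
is never true.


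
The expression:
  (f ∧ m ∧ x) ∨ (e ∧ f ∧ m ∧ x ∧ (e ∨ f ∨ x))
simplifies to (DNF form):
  f ∧ m ∧ x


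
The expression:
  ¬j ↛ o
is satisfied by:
  {o: True, j: False}
  {j: False, o: False}
  {j: True, o: True}


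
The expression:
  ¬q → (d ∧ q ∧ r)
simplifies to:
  q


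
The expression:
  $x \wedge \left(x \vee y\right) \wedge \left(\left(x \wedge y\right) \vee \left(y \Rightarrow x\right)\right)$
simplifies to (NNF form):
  $x$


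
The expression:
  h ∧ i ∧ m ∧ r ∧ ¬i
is never true.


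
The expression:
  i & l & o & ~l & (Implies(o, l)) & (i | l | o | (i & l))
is never true.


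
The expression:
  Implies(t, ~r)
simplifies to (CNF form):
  ~r | ~t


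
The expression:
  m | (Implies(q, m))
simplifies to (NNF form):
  m | ~q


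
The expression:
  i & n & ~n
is never true.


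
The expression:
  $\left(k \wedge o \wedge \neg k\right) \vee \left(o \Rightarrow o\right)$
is always true.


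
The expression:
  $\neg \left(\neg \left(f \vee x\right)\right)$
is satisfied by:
  {x: True, f: True}
  {x: True, f: False}
  {f: True, x: False}


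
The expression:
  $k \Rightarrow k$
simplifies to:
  $\text{True}$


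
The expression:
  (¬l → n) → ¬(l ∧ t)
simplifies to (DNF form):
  ¬l ∨ ¬t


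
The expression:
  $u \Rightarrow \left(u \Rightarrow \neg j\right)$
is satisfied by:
  {u: False, j: False}
  {j: True, u: False}
  {u: True, j: False}


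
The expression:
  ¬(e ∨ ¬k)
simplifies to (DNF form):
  k ∧ ¬e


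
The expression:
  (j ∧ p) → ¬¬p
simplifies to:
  True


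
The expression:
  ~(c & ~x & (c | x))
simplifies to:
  x | ~c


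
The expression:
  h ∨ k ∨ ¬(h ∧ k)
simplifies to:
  True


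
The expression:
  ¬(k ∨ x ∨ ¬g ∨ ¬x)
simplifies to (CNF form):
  False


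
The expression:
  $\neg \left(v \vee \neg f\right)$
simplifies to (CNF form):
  $f \wedge \neg v$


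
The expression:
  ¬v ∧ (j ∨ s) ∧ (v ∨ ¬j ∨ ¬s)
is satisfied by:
  {j: True, v: False, s: False}
  {s: True, v: False, j: False}


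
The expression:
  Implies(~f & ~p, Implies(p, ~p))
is always true.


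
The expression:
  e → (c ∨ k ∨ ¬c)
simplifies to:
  True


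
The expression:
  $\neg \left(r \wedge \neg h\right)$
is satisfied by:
  {h: True, r: False}
  {r: False, h: False}
  {r: True, h: True}


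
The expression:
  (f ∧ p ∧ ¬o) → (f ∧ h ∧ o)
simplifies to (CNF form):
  o ∨ ¬f ∨ ¬p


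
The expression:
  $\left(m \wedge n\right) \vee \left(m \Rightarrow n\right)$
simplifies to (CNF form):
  $n \vee \neg m$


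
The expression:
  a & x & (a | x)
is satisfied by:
  {a: True, x: True}


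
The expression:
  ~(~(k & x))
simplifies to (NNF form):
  k & x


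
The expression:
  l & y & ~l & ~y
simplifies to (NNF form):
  False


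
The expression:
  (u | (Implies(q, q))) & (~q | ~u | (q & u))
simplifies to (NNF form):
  True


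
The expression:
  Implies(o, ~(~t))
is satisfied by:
  {t: True, o: False}
  {o: False, t: False}
  {o: True, t: True}


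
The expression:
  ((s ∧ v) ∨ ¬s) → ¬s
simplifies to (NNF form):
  ¬s ∨ ¬v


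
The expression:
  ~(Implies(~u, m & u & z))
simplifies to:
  ~u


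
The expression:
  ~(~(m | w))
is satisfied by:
  {m: True, w: True}
  {m: True, w: False}
  {w: True, m: False}


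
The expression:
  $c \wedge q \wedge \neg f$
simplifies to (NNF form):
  $c \wedge q \wedge \neg f$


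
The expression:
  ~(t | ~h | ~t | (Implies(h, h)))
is never true.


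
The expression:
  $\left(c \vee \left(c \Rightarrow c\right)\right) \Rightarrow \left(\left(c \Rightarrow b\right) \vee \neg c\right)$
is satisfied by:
  {b: True, c: False}
  {c: False, b: False}
  {c: True, b: True}


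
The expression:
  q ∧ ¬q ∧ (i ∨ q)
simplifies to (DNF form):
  False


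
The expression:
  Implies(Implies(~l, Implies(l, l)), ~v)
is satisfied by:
  {v: False}


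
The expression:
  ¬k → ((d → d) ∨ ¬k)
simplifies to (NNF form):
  True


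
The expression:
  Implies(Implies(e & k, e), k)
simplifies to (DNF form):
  k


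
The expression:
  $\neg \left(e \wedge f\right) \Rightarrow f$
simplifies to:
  $f$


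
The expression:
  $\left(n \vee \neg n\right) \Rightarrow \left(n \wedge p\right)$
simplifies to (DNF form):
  $n \wedge p$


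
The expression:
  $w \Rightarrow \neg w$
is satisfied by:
  {w: False}


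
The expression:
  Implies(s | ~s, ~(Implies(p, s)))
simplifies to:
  p & ~s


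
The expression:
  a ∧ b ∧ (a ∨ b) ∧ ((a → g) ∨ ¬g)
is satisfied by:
  {a: True, b: True}


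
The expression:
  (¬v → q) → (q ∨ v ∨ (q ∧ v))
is always true.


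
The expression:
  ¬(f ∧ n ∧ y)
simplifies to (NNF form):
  ¬f ∨ ¬n ∨ ¬y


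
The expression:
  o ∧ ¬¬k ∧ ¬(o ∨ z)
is never true.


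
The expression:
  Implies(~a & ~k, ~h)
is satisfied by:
  {a: True, k: True, h: False}
  {a: True, h: False, k: False}
  {k: True, h: False, a: False}
  {k: False, h: False, a: False}
  {a: True, k: True, h: True}
  {a: True, h: True, k: False}
  {k: True, h: True, a: False}


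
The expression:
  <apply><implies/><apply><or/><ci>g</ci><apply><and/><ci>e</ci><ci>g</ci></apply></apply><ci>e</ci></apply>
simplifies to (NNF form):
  <apply><or/><ci>e</ci><apply><not/><ci>g</ci></apply></apply>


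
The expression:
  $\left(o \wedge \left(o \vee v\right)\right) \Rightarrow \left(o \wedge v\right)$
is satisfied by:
  {v: True, o: False}
  {o: False, v: False}
  {o: True, v: True}


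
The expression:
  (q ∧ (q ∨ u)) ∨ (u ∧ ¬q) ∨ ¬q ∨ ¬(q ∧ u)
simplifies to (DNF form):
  True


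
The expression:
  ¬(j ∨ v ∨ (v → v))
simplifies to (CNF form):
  False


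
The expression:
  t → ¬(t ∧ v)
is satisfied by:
  {v: False, t: False}
  {t: True, v: False}
  {v: True, t: False}


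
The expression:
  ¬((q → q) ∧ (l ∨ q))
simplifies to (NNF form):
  ¬l ∧ ¬q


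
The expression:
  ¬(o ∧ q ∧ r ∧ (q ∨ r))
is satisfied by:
  {o: False, q: False, r: False}
  {r: True, o: False, q: False}
  {q: True, o: False, r: False}
  {r: True, q: True, o: False}
  {o: True, r: False, q: False}
  {r: True, o: True, q: False}
  {q: True, o: True, r: False}


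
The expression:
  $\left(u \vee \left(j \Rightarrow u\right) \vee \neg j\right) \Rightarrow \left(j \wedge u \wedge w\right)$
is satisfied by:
  {j: True, w: True, u: False}
  {j: True, u: False, w: False}
  {j: True, w: True, u: True}


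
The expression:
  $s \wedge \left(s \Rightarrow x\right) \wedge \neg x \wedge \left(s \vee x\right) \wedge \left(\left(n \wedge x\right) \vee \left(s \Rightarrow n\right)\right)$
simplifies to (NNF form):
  $\text{False}$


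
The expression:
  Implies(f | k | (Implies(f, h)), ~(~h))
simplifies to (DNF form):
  h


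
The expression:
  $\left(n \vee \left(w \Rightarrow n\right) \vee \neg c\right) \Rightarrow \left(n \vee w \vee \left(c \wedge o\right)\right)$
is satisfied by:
  {n: True, c: True, w: True, o: True}
  {n: True, c: True, w: True, o: False}
  {n: True, w: True, o: True, c: False}
  {n: True, w: True, o: False, c: False}
  {n: True, c: True, o: True, w: False}
  {n: True, c: True, o: False, w: False}
  {n: True, o: True, w: False, c: False}
  {n: True, o: False, w: False, c: False}
  {c: True, w: True, o: True, n: False}
  {c: True, w: True, o: False, n: False}
  {w: True, o: True, n: False, c: False}
  {w: True, n: False, o: False, c: False}
  {c: True, o: True, n: False, w: False}


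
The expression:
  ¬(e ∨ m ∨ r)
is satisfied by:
  {e: False, r: False, m: False}


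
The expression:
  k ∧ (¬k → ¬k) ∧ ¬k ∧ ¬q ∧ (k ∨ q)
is never true.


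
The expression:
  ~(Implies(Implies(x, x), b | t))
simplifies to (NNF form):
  ~b & ~t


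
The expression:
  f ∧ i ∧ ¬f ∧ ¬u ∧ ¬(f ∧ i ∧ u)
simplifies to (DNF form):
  False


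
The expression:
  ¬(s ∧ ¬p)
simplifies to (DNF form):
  p ∨ ¬s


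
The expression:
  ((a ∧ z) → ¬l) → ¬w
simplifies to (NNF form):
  (a ∧ l ∧ z) ∨ ¬w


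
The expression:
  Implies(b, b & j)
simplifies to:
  j | ~b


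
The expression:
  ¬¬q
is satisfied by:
  {q: True}


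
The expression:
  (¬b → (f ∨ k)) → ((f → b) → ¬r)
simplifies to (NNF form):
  (f ∧ ¬b) ∨ (¬b ∧ ¬k) ∨ ¬r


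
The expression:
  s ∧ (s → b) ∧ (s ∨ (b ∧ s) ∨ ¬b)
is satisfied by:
  {b: True, s: True}


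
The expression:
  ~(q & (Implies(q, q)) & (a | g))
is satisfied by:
  {a: False, q: False, g: False}
  {g: True, a: False, q: False}
  {a: True, g: False, q: False}
  {g: True, a: True, q: False}
  {q: True, g: False, a: False}


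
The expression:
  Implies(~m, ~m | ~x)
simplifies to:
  True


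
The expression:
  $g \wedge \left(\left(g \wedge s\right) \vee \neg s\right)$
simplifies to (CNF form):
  $g$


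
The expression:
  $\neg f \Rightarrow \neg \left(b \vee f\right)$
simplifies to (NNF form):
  $f \vee \neg b$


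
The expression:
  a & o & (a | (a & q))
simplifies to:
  a & o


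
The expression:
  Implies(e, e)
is always true.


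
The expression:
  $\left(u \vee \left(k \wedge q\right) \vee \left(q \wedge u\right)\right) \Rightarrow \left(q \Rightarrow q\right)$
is always true.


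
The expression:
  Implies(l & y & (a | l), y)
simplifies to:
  True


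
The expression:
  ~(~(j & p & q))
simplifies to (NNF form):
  j & p & q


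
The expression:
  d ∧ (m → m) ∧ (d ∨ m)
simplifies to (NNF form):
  d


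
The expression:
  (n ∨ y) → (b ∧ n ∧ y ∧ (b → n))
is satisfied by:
  {b: True, y: False, n: False}
  {b: False, y: False, n: False}
  {y: True, n: True, b: True}


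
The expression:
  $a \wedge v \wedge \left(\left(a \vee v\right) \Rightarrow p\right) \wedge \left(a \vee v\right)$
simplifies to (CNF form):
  $a \wedge p \wedge v$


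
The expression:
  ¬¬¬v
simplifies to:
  ¬v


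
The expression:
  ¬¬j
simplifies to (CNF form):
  j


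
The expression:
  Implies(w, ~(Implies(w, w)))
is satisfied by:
  {w: False}


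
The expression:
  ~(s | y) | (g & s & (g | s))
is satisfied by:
  {g: True, y: False, s: False}
  {g: False, y: False, s: False}
  {s: True, g: True, y: False}
  {s: True, y: True, g: True}


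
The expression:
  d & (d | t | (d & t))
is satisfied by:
  {d: True}


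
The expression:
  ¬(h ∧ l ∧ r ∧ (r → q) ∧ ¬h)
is always true.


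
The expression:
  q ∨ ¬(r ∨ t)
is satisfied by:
  {q: True, t: False, r: False}
  {r: True, q: True, t: False}
  {q: True, t: True, r: False}
  {r: True, q: True, t: True}
  {r: False, t: False, q: False}


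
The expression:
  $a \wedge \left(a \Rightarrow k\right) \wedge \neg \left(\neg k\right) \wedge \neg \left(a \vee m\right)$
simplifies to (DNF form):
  $\text{False}$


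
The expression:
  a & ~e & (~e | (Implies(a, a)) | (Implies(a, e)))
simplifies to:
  a & ~e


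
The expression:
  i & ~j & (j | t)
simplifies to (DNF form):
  i & t & ~j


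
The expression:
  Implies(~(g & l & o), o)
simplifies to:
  o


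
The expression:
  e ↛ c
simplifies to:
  e ∧ ¬c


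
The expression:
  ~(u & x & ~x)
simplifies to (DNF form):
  True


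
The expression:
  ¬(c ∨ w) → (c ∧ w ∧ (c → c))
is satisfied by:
  {c: True, w: True}
  {c: True, w: False}
  {w: True, c: False}


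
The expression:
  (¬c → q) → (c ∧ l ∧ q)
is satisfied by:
  {l: True, c: False, q: False}
  {c: False, q: False, l: False}
  {q: True, l: True, c: True}


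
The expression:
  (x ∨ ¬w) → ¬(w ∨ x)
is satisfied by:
  {x: False}


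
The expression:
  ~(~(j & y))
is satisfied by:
  {j: True, y: True}


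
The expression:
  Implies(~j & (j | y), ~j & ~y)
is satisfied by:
  {j: True, y: False}
  {y: False, j: False}
  {y: True, j: True}


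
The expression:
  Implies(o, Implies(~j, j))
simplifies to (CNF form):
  j | ~o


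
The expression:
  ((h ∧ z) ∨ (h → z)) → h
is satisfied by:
  {h: True}


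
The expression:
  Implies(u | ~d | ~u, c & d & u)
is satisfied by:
  {c: True, u: True, d: True}


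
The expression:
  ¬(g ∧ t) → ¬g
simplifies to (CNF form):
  t ∨ ¬g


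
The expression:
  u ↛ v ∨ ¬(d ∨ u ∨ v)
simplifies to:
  ¬v ∧ (u ∨ ¬d)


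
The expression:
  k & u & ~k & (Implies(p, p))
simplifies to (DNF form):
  False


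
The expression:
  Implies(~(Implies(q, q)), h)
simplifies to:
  True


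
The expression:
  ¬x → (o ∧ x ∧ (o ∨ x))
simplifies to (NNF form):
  x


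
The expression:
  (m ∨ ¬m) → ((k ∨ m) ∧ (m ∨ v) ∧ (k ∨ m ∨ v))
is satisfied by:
  {v: True, m: True, k: True}
  {v: True, m: True, k: False}
  {m: True, k: True, v: False}
  {m: True, k: False, v: False}
  {v: True, k: True, m: False}


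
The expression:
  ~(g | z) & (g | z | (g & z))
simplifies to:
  False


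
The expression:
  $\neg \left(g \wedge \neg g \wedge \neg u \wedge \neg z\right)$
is always true.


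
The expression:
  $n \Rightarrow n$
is always true.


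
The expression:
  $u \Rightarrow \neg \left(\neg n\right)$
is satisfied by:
  {n: True, u: False}
  {u: False, n: False}
  {u: True, n: True}


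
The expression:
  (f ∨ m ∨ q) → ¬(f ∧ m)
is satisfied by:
  {m: False, f: False}
  {f: True, m: False}
  {m: True, f: False}


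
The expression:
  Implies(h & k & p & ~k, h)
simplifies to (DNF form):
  True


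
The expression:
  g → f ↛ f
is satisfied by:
  {g: False}


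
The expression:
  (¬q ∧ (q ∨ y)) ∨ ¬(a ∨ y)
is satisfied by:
  {y: False, a: False, q: False}
  {q: True, y: False, a: False}
  {y: True, q: False, a: False}
  {a: True, y: True, q: False}


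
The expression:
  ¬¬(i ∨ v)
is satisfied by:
  {i: True, v: True}
  {i: True, v: False}
  {v: True, i: False}


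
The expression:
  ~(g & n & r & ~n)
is always true.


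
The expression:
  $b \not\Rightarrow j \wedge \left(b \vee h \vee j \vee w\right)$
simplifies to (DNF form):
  $b \wedge \neg j$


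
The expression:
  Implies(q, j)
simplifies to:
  j | ~q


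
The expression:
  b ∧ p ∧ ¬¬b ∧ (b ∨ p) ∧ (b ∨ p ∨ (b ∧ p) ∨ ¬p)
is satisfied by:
  {p: True, b: True}


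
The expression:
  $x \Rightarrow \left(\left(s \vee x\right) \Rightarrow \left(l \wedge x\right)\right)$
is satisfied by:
  {l: True, x: False}
  {x: False, l: False}
  {x: True, l: True}


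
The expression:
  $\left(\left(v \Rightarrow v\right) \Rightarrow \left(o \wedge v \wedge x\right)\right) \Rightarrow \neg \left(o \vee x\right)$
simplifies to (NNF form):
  $\neg o \vee \neg v \vee \neg x$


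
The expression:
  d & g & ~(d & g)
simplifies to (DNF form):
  False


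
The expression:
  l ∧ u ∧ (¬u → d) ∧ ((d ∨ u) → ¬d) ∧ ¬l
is never true.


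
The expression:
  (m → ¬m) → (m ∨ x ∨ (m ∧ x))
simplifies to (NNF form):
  m ∨ x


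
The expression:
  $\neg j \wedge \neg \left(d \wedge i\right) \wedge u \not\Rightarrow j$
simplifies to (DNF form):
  $\left(u \wedge \neg d \wedge \neg j\right) \vee \left(u \wedge \neg i \wedge \neg j\right)$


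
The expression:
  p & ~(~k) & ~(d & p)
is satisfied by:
  {p: True, k: True, d: False}


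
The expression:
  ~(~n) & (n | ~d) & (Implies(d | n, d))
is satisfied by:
  {d: True, n: True}


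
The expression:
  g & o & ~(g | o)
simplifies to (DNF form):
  False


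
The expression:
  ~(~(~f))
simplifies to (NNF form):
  ~f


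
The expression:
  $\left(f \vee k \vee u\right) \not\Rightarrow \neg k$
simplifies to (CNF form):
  $k$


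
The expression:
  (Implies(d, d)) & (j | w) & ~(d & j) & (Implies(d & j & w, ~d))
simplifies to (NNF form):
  (j & ~d) | (w & ~j)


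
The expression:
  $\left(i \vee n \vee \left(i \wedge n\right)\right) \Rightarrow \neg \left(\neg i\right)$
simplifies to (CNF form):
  $i \vee \neg n$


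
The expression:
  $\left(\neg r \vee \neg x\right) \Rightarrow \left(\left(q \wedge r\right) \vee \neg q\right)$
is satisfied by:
  {r: True, q: False}
  {q: False, r: False}
  {q: True, r: True}


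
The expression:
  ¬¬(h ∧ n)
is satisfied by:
  {h: True, n: True}


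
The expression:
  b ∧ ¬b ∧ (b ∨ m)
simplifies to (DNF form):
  False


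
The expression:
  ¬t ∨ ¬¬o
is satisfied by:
  {o: True, t: False}
  {t: False, o: False}
  {t: True, o: True}


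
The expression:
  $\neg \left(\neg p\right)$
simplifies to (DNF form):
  $p$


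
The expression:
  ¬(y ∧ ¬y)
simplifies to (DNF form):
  True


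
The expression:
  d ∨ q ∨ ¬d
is always true.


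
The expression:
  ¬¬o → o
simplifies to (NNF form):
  True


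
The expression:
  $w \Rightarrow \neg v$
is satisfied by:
  {w: False, v: False}
  {v: True, w: False}
  {w: True, v: False}


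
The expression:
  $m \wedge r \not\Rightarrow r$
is never true.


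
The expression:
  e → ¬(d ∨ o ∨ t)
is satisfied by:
  {o: False, t: False, e: False, d: False}
  {d: True, o: False, t: False, e: False}
  {t: True, d: False, o: False, e: False}
  {d: True, t: True, o: False, e: False}
  {o: True, d: False, t: False, e: False}
  {d: True, o: True, t: False, e: False}
  {t: True, o: True, d: False, e: False}
  {d: True, t: True, o: True, e: False}
  {e: True, d: False, o: False, t: False}


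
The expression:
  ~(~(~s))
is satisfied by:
  {s: False}


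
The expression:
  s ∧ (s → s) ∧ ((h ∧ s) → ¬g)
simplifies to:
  s ∧ (¬g ∨ ¬h)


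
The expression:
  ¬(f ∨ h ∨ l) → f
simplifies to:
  f ∨ h ∨ l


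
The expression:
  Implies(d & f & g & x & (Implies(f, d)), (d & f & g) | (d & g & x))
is always true.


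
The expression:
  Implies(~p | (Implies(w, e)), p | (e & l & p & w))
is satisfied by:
  {p: True}


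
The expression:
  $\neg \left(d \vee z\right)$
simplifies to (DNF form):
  $\neg d \wedge \neg z$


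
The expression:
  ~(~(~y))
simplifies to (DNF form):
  ~y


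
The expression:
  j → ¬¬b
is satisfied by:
  {b: True, j: False}
  {j: False, b: False}
  {j: True, b: True}


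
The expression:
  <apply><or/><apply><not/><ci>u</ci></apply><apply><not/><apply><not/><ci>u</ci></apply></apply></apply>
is always true.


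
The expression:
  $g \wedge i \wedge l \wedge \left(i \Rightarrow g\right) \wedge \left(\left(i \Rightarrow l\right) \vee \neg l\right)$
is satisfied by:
  {i: True, g: True, l: True}


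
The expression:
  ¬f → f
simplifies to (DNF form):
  f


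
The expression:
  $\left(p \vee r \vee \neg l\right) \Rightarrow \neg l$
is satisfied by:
  {r: False, l: False, p: False}
  {p: True, r: False, l: False}
  {r: True, p: False, l: False}
  {p: True, r: True, l: False}
  {l: True, p: False, r: False}


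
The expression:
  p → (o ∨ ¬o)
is always true.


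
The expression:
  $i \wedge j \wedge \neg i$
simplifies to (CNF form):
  $\text{False}$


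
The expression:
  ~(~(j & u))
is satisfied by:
  {j: True, u: True}


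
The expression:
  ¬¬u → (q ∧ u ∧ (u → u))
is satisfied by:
  {q: True, u: False}
  {u: False, q: False}
  {u: True, q: True}


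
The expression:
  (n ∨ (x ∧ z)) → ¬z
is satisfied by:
  {n: False, z: False, x: False}
  {x: True, n: False, z: False}
  {n: True, x: False, z: False}
  {x: True, n: True, z: False}
  {z: True, x: False, n: False}


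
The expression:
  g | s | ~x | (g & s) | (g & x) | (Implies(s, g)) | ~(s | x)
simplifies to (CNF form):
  True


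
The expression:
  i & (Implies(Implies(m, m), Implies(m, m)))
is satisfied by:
  {i: True}


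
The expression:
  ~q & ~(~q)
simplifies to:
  False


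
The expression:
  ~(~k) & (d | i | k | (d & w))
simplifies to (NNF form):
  k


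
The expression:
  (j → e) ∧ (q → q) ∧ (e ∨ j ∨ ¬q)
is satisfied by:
  {e: True, j: False, q: False}
  {q: True, e: True, j: False}
  {e: True, j: True, q: False}
  {q: True, e: True, j: True}
  {q: False, j: False, e: False}


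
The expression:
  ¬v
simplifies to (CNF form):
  ¬v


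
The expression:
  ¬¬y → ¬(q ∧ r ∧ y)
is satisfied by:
  {q: False, y: False, r: False}
  {r: True, q: False, y: False}
  {y: True, q: False, r: False}
  {r: True, y: True, q: False}
  {q: True, r: False, y: False}
  {r: True, q: True, y: False}
  {y: True, q: True, r: False}


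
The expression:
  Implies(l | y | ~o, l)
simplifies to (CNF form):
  (l | o) & (l | ~y)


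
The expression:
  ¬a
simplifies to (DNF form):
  ¬a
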